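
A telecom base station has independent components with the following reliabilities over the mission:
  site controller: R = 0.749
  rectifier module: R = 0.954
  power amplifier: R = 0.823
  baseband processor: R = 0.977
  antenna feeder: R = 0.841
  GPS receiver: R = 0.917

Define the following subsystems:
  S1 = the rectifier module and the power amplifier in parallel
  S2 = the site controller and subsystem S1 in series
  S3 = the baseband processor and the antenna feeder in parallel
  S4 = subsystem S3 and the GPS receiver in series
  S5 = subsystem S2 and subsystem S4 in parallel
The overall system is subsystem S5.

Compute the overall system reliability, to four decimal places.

Parallel (rectifier module and power amplifier): 1 − (1 − 0.954000)(1 − 0.823000) = 0.991858
Series (site controller and [0.991858]): 0.749000 × 0.991858 = 0.742902
Parallel (baseband processor and antenna feeder): 1 − (1 − 0.977000)(1 − 0.841000) = 0.996343
Series ([0.996343] and GPS receiver): 0.996343 × 0.917000 = 0.913647
Parallel ([0.742902] and [0.913647]): 1 − (1 − 0.742902)(1 − 0.913647) = 0.9778

0.9778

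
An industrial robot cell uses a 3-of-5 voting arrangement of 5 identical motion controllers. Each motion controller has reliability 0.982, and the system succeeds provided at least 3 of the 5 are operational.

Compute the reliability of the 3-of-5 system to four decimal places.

R = Σ_{i=3}^{5} C(5,i) p^i (1−p)^{5−i} with p = 0.982
C(5,3)·0.982^3·0.018^2 = 0.003068
C(5,4)·0.982^4·0.018^1 = 0.083693
C(5,5)·0.982^5·0.018^0 = 0.913182
Sum = 0.9999

0.9999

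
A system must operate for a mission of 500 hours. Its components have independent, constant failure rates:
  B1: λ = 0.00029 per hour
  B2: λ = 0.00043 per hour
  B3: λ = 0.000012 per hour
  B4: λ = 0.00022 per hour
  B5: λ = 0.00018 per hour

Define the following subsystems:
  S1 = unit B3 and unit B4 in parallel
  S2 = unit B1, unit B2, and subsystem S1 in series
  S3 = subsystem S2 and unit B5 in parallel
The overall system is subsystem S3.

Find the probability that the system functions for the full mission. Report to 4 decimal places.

R(B1) = exp(−0.00029 × 500) = 0.865022
R(B2) = exp(−0.00043 × 500) = 0.806541
R(B3) = exp(−0.000012 × 500) = 0.994018
R(B4) = exp(−0.00022 × 500) = 0.895834
R(B5) = exp(−0.00018 × 500) = 0.913931
Parallel (B3 and B4): 1 − (1 − 0.994018)(1 − 0.895834) = 0.999377
Series (B1, B2, and [0.999377]): 0.865022 × 0.806541 × 0.999377 = 0.697241
Parallel ([0.697241] and B5): 1 − (1 − 0.697241)(1 − 0.913931) = 0.9739

0.9739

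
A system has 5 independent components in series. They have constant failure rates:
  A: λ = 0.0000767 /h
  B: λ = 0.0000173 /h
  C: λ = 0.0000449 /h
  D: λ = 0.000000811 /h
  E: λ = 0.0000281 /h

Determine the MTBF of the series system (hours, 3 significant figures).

Series of exponential components: λ_sys = Σ λ_i
λ_sys = 0.0000767 + 0.0000173 + 0.0000449 + 0.000000811 + 0.0000281 = 1.6781e-04 /h
MTBF = 1 / λ_sys = 5960 h

5960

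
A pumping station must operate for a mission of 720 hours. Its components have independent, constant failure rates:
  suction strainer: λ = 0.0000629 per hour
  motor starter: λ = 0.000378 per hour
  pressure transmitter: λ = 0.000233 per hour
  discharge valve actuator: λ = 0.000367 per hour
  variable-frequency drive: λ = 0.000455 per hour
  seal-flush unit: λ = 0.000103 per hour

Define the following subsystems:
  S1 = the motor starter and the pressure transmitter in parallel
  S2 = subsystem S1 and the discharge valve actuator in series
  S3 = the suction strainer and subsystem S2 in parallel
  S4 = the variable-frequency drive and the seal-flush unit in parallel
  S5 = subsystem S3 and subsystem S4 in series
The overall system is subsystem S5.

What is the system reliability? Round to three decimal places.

0.969

R(suction strainer) = exp(−0.0000629 × 720) = 0.95572
R(motor starter) = exp(−0.000378 × 720) = 0.76173
R(pressure transmitter) = exp(−0.000233 × 720) = 0.84556
R(discharge valve actuator) = exp(−0.000367 × 720) = 0.76779
R(variable-frequency drive) = exp(−0.000455 × 720) = 0.72065
R(seal-flush unit) = exp(−0.000103 × 720) = 0.92852
Parallel (motor starter and pressure transmitter): 1 − (1 − 0.76173)(1 − 0.84556) = 0.96320
Series ([0.96320] and discharge valve actuator): 0.96320 × 0.76779 = 0.73954
Parallel (suction strainer and [0.73954]): 1 − (1 − 0.95572)(1 − 0.73954) = 0.98847
Parallel (variable-frequency drive and seal-flush unit): 1 − (1 − 0.72065)(1 − 0.92852) = 0.98003
Series ([0.98847] and [0.98003]): 0.98847 × 0.98003 = 0.969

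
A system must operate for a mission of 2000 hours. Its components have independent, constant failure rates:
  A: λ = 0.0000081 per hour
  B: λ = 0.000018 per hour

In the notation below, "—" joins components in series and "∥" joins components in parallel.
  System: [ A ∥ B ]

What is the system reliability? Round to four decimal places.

R(A) = exp(−0.0000081 × 2000) = 0.983931
R(B) = exp(−0.000018 × 2000) = 0.964640
Parallel (A and B): 1 − (1 − 0.983931)(1 − 0.964640) = 0.9994

0.9994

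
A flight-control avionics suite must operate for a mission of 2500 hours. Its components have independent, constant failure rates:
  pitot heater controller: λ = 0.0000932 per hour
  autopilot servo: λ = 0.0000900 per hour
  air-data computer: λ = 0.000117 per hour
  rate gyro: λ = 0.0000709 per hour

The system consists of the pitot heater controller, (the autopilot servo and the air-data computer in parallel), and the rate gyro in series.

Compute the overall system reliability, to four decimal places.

0.6296

R(pitot heater controller) = exp(−0.0000932 × 2500) = 0.792154
R(autopilot servo) = exp(−0.0000900 × 2500) = 0.798516
R(air-data computer) = exp(−0.000117 × 2500) = 0.746395
R(rate gyro) = exp(−0.0000709 × 2500) = 0.837570
Parallel (autopilot servo and air-data computer): 1 − (1 − 0.798516)(1 − 0.746395) = 0.948903
Series (pitot heater controller, [0.948903], and rate gyro): 0.792154 × 0.948903 × 0.837570 = 0.6296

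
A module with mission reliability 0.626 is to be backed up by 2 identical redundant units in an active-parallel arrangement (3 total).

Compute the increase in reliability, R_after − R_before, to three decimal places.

R_before = 0.626
R_after = 1 − (1 − 0.626)^3 = 0.948
ΔR = 0.948 − 0.626 = 0.322

0.322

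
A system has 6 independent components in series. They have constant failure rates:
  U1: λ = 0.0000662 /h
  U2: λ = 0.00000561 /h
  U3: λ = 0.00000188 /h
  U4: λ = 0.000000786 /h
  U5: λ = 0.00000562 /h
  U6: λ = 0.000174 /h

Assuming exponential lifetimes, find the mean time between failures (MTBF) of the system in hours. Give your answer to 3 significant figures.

3940

Series of exponential components: λ_sys = Σ λ_i
λ_sys = 0.0000662 + 0.00000561 + 0.00000188 + 0.000000786 + 0.00000562 + 0.000174 = 2.5410e-04 /h
MTBF = 1 / λ_sys = 3940 h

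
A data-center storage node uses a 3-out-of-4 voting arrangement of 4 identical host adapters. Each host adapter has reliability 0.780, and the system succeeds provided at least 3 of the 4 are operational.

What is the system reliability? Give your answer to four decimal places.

R = Σ_{i=3}^{4} C(4,i) p^i (1−p)^{4−i} with p = 0.780
C(4,3)·0.780^3·0.220^1 = 0.417606
C(4,4)·0.780^4·0.220^0 = 0.370151
Sum = 0.7878

0.7878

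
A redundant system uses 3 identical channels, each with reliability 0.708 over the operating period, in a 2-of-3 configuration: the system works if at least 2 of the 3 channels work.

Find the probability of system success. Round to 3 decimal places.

R = Σ_{i=2}^{3} C(3,i) p^i (1−p)^{3−i} with p = 0.708
C(3,2)·0.708^2·0.292^1 = 0.43911
C(3,3)·0.708^3·0.292^0 = 0.35489
Sum = 0.794

0.794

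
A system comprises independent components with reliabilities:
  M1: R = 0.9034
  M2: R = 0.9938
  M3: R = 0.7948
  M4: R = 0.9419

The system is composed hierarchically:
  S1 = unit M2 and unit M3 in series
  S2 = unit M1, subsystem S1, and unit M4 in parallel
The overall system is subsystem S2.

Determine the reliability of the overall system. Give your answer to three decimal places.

0.999

Series (M2 and M3): 0.99380 × 0.79480 = 0.78987
Parallel (M1, [0.78987], and M4): 1 − (1 − 0.90340)(1 − 0.78987)(1 − 0.94190) = 0.999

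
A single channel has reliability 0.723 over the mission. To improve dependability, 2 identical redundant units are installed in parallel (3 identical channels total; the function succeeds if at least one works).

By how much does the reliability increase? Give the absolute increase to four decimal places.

R_before = 0.723
R_after = 1 − (1 − 0.723)^3 = 0.9787
ΔR = 0.9787 − 0.723 = 0.2557

0.2557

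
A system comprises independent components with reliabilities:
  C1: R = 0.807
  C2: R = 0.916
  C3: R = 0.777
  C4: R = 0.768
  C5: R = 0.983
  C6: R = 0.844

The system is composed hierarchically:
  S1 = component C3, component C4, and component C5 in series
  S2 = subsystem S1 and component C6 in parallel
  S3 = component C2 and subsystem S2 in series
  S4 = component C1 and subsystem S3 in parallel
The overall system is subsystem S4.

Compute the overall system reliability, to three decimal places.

Series (C3, C4, and C5): 0.77700 × 0.76800 × 0.98300 = 0.58659
Parallel ([0.58659] and C6): 1 − (1 − 0.58659)(1 − 0.84400) = 0.93551
Series (C2 and [0.93551]): 0.91600 × 0.93551 = 0.85693
Parallel (C1 and [0.85693]): 1 − (1 − 0.80700)(1 − 0.85693) = 0.972

0.972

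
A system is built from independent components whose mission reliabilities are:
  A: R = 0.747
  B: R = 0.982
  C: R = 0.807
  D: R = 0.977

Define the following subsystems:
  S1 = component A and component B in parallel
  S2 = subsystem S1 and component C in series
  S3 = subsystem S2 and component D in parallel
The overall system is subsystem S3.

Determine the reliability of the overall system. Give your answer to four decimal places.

Parallel (A and B): 1 − (1 − 0.747000)(1 − 0.982000) = 0.995446
Series ([0.995446] and C): 0.995446 × 0.807000 = 0.803325
Parallel ([0.803325] and D): 1 − (1 − 0.803325)(1 − 0.977000) = 0.9955

0.9955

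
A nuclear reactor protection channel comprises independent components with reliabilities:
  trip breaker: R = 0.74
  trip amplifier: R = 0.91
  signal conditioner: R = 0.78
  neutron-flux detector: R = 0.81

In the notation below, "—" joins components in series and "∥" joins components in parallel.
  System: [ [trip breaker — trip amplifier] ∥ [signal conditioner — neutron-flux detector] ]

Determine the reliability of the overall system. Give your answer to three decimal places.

0.880

Series (trip breaker and trip amplifier): 0.74000 × 0.91000 = 0.67340
Series (signal conditioner and neutron-flux detector): 0.78000 × 0.81000 = 0.63180
Parallel ([0.67340] and [0.63180]): 1 − (1 − 0.67340)(1 − 0.63180) = 0.880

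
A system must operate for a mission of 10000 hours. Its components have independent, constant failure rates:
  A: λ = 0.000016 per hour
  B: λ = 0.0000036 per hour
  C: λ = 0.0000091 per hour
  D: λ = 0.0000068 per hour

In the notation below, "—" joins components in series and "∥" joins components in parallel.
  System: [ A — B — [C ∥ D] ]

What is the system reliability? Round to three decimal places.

R(A) = exp(−0.000016 × 10000) = 0.85214
R(B) = exp(−0.0000036 × 10000) = 0.96464
R(C) = exp(−0.0000091 × 10000) = 0.91302
R(D) = exp(−0.0000068 × 10000) = 0.93426
Parallel (C and D): 1 − (1 − 0.91302)(1 − 0.93426) = 0.99428
Series (A, B, and [0.99428]): 0.85214 × 0.96464 × 0.99428 = 0.817

0.817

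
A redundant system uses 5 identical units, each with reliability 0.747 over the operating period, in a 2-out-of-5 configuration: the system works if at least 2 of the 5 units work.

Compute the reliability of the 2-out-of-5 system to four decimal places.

0.9837

R = Σ_{i=2}^{5} C(5,i) p^i (1−p)^{5−i} with p = 0.747
C(5,2)·0.747^2·0.253^3 = 0.090366
C(5,3)·0.747^3·0.253^2 = 0.266810
C(5,4)·0.747^4·0.253^1 = 0.393888
C(5,5)·0.747^5·0.253^0 = 0.232596
Sum = 0.9837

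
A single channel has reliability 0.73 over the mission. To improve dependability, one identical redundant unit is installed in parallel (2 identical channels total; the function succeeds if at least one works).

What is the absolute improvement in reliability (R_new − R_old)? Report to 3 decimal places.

R_before = 0.73
R_after = 1 − (1 − 0.73)^2 = 0.927
ΔR = 0.927 − 0.73 = 0.197

0.197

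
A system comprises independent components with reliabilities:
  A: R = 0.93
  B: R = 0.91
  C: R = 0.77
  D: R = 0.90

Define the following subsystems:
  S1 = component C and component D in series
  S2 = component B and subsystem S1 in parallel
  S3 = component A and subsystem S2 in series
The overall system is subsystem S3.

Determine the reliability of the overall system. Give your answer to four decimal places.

0.9043

Series (C and D): 0.770000 × 0.900000 = 0.693000
Parallel (B and [0.693000]): 1 − (1 − 0.910000)(1 − 0.693000) = 0.972370
Series (A and [0.972370]): 0.930000 × 0.972370 = 0.9043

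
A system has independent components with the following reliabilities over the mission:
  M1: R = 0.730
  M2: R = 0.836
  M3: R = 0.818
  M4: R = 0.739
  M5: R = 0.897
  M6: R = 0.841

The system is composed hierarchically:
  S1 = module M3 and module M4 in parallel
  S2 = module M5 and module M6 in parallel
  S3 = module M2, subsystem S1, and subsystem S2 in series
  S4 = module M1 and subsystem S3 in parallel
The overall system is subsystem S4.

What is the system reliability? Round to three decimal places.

0.941

Parallel (M3 and M4): 1 − (1 − 0.81800)(1 − 0.73900) = 0.95250
Parallel (M5 and M6): 1 − (1 − 0.89700)(1 − 0.84100) = 0.98362
Series (M2, [0.95250], and [0.98362]): 0.83600 × 0.95250 × 0.98362 = 0.78325
Parallel (M1 and [0.78325]): 1 − (1 − 0.73000)(1 − 0.78325) = 0.941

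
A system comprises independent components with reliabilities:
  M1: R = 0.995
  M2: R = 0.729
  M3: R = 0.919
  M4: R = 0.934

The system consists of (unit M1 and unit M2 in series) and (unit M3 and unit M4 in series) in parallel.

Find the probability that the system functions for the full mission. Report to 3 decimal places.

0.961

Series (M1 and M2): 0.99500 × 0.72900 = 0.72536
Series (M3 and M4): 0.91900 × 0.93400 = 0.85835
Parallel ([0.72536] and [0.85835]): 1 − (1 − 0.72536)(1 − 0.85835) = 0.961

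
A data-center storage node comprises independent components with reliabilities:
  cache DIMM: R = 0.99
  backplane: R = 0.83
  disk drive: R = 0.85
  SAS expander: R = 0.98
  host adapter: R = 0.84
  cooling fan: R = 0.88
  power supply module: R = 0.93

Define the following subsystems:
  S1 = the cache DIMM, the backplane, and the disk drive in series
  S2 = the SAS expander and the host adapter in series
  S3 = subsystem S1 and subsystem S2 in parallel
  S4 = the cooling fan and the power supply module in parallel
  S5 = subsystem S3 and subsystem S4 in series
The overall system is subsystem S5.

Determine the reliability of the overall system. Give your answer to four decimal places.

Series (cache DIMM, backplane, and disk drive): 0.990000 × 0.830000 × 0.850000 = 0.698445
Series (SAS expander and host adapter): 0.980000 × 0.840000 = 0.823200
Parallel ([0.698445] and [0.823200]): 1 − (1 − 0.698445)(1 − 0.823200) = 0.946685
Parallel (cooling fan and power supply module): 1 − (1 − 0.880000)(1 − 0.930000) = 0.991600
Series ([0.946685] and [0.991600]): 0.946685 × 0.991600 = 0.9387

0.9387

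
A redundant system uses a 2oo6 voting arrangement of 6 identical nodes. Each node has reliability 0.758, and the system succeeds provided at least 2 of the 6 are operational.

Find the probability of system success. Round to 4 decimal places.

R = Σ_{i=2}^{6} C(6,i) p^i (1−p)^{6−i} with p = 0.758
C(6,2)·0.758^2·0.242^4 = 0.029559
C(6,3)·0.758^3·0.242^3 = 0.123448
C(6,4)·0.758^4·0.242^2 = 0.290001
C(6,5)·0.758^5·0.242^1 = 0.363340
C(6,6)·0.758^6·0.242^0 = 0.189677
Sum = 0.9960

0.9960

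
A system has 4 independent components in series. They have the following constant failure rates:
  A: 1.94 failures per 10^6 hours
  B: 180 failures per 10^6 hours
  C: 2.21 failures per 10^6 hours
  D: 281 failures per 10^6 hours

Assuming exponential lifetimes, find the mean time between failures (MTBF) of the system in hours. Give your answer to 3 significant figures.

2150

Series of exponential components: λ_sys = Σ λ_i
λ_sys = 0.00000194 + 0.000180 + 0.00000221 + 0.000281 = 4.6515e-04 /h
MTBF = 1 / λ_sys = 2150 h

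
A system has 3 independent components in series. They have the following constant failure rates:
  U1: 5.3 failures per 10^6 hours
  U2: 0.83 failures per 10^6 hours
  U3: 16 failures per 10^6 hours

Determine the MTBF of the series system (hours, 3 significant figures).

45200

Series of exponential components: λ_sys = Σ λ_i
λ_sys = 0.0000053 + 0.00000083 + 0.000016 = 2.2130e-05 /h
MTBF = 1 / λ_sys = 45200 h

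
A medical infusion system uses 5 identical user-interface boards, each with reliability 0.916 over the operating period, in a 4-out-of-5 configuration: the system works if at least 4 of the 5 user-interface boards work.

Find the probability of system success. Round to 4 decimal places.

0.9406

R = Σ_{i=4}^{5} C(5,i) p^i (1−p)^{5−i} with p = 0.916
C(5,4)·0.916^4·0.084^1 = 0.295686
C(5,5)·0.916^5·0.084^0 = 0.644878
Sum = 0.9406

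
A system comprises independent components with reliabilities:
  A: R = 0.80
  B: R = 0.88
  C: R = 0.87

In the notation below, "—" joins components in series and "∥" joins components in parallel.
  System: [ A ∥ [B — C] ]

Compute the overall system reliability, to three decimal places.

Series (B and C): 0.88000 × 0.87000 = 0.76560
Parallel (A and [0.76560]): 1 − (1 − 0.80000)(1 − 0.76560) = 0.953

0.953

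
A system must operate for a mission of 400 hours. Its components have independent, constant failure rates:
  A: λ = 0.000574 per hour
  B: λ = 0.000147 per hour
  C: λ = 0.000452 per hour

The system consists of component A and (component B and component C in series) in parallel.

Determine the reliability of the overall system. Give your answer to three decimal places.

0.956

R(A) = exp(−0.000574 × 400) = 0.79485
R(B) = exp(−0.000147 × 400) = 0.94290
R(C) = exp(−0.000452 × 400) = 0.83460
Series (B and C): 0.94290 × 0.83460 = 0.78694
Parallel (A and [0.78694]): 1 − (1 − 0.79485)(1 − 0.78694) = 0.956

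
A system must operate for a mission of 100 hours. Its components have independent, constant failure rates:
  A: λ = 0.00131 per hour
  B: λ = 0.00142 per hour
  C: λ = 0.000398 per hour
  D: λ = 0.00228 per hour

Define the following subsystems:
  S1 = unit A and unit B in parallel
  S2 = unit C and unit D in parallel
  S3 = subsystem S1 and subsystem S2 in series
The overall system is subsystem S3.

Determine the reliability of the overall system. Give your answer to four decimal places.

0.9759

R(A) = exp(−0.00131 × 100) = 0.877218
R(B) = exp(−0.00142 × 100) = 0.867621
R(C) = exp(−0.000398 × 100) = 0.960982
R(D) = exp(−0.00228 × 100) = 0.796124
Parallel (A and B): 1 − (1 − 0.877218)(1 − 0.867621) = 0.983746
Parallel (C and D): 1 − (1 − 0.960982)(1 − 0.796124) = 0.992045
Series ([0.983746] and [0.992045]): 0.983746 × 0.992045 = 0.9759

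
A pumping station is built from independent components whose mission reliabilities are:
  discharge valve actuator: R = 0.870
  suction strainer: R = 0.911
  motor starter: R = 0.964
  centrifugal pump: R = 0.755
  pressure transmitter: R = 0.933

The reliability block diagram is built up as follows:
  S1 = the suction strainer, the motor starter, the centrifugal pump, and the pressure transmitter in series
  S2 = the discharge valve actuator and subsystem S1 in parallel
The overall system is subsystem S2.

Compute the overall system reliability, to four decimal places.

Series (suction strainer, motor starter, centrifugal pump, and pressure transmitter): 0.911000 × 0.964000 × 0.755000 × 0.933000 = 0.618620
Parallel (discharge valve actuator and [0.618620]): 1 − (1 − 0.870000)(1 − 0.618620) = 0.9504

0.9504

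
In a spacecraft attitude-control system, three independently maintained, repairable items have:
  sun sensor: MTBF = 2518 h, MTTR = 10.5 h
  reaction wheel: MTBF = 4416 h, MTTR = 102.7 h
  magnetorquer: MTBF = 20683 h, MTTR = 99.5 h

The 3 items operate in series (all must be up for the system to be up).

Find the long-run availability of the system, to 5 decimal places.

A(sun sensor) = MTBF/(MTBF+MTTR) = 2518/(2518+10.5) = 0.995847
A(reaction wheel) = MTBF/(MTBF+MTTR) = 4416/(4416+102.7) = 0.977272
A(magnetorquer) = MTBF/(MTBF+MTTR) = 20683/(20683+99.5) = 0.995212
Series availability: 0.995847 × 0.977272 × 0.995212 = 0.96855

0.96855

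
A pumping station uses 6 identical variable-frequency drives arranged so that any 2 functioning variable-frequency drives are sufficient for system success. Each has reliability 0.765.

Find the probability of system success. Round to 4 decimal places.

R = Σ_{i=2}^{6} C(6,i) p^i (1−p)^{6−i} with p = 0.765
C(6,2)·0.765^2·0.235^4 = 0.026772
C(6,3)·0.765^3·0.235^3 = 0.116203
C(6,4)·0.765^4·0.235^2 = 0.283709
C(6,5)·0.765^5·0.235^1 = 0.369425
C(6,6)·0.765^6·0.235^0 = 0.200433
Sum = 0.9965

0.9965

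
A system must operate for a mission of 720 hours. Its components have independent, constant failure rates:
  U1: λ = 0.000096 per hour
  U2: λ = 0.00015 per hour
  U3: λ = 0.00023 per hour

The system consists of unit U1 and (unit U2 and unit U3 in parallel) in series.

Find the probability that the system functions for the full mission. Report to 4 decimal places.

R(U1) = exp(−0.000096 × 720) = 0.933215
R(U2) = exp(−0.00015 × 720) = 0.897628
R(U3) = exp(−0.00023 × 720) = 0.847385
Parallel (U2 and U3): 1 − (1 − 0.897628)(1 − 0.847385) = 0.984376
Series (U1 and [0.984376]): 0.933215 × 0.984376 = 0.9186

0.9186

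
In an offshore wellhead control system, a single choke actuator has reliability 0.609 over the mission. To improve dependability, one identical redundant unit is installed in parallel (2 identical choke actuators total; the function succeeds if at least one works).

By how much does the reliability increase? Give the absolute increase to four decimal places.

R_before = 0.609
R_after = 1 − (1 − 0.609)^2 = 0.8471
ΔR = 0.8471 − 0.609 = 0.2381

0.2381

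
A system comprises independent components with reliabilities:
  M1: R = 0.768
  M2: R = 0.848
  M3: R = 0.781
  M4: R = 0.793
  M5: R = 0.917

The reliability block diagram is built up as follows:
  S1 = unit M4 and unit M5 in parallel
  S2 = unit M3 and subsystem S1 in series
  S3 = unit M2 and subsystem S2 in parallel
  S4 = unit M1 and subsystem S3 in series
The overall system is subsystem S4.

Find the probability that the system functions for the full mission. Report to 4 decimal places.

Parallel (M4 and M5): 1 − (1 − 0.793000)(1 − 0.917000) = 0.982819
Series (M3 and [0.982819]): 0.781000 × 0.982819 = 0.767582
Parallel (M2 and [0.767582]): 1 − (1 − 0.848000)(1 − 0.767582) = 0.964672
Series (M1 and [0.964672]): 0.768000 × 0.964672 = 0.7409

0.7409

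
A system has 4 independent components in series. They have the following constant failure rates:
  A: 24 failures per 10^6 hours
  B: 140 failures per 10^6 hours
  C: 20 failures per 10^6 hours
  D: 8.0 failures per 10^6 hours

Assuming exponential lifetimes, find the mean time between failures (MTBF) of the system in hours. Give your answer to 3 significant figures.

Series of exponential components: λ_sys = Σ λ_i
λ_sys = 0.000024 + 0.00014 + 0.000020 + 0.0000080 = 1.9200e-04 /h
MTBF = 1 / λ_sys = 5210 h

5210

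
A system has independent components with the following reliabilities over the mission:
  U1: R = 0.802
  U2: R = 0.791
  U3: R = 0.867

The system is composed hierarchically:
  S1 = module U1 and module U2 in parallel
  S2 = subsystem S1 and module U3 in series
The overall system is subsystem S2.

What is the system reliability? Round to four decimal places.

0.8311

Parallel (U1 and U2): 1 − (1 − 0.802000)(1 − 0.791000) = 0.958618
Series ([0.958618] and U3): 0.958618 × 0.867000 = 0.8311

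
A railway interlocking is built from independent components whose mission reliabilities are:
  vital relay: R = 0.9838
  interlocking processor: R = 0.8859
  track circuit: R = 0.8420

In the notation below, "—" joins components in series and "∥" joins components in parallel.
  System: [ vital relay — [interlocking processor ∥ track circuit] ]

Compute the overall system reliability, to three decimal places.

0.966

Parallel (interlocking processor and track circuit): 1 − (1 − 0.88590)(1 − 0.84200) = 0.98197
Series (vital relay and [0.98197]): 0.98380 × 0.98197 = 0.966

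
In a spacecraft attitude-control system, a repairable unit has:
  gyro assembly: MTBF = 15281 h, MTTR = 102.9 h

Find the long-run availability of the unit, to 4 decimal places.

0.9933

A(gyro assembly) = MTBF/(MTBF+MTTR) = 15281/(15281+102.9) = 0.9933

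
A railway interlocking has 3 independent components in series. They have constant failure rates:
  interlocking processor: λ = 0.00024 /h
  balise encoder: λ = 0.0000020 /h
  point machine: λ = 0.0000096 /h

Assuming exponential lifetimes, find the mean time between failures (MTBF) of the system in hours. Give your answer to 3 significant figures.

3970

Series of exponential components: λ_sys = Σ λ_i
λ_sys = 0.00024 + 0.0000020 + 0.0000096 = 2.5160e-04 /h
MTBF = 1 / λ_sys = 3970 h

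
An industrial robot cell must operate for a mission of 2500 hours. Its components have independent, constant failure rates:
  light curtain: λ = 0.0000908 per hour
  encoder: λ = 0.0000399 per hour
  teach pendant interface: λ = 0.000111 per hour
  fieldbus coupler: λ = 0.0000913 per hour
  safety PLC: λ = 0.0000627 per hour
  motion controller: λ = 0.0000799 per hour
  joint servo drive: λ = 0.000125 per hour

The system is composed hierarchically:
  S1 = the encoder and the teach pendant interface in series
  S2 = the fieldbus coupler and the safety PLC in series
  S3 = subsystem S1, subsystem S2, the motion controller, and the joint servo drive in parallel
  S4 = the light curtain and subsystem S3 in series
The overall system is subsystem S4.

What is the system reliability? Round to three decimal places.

0.793

R(light curtain) = exp(−0.0000908 × 2500) = 0.79692
R(encoder) = exp(−0.0000399 × 2500) = 0.90506
R(teach pendant interface) = exp(−0.000111 × 2500) = 0.75768
R(fieldbus coupler) = exp(−0.0000913 × 2500) = 0.79593
R(safety PLC) = exp(−0.0000627 × 2500) = 0.85492
R(motion controller) = exp(−0.0000799 × 2500) = 0.81894
R(joint servo drive) = exp(−0.000125 × 2500) = 0.73162
Series (encoder and teach pendant interface): 0.90506 × 0.75768 = 0.68575
Series (fieldbus coupler and safety PLC): 0.79593 × 0.85492 = 0.68046
Parallel ([0.68575], [0.68046], motion controller, and joint servo drive): 1 − (1 − 0.68575)(1 − 0.68046)(1 − 0.81894)(1 − 0.73162) = 0.99512
Series (light curtain and [0.99512]): 0.79692 × 0.99512 = 0.793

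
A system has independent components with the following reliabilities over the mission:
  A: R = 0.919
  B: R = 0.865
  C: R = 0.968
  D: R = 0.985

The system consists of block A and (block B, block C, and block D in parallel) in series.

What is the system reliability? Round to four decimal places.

Parallel (B, C, and D): 1 − (1 − 0.865000)(1 − 0.968000)(1 − 0.985000) = 0.999935
Series (A and [0.999935]): 0.919000 × 0.999935 = 0.9189

0.9189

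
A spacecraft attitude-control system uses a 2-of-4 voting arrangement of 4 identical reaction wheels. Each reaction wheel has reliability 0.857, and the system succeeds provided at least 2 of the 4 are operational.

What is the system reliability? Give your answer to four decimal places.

R = Σ_{i=2}^{4} C(4,i) p^i (1−p)^{4−i} with p = 0.857
C(4,2)·0.857^2·0.143^2 = 0.090112
C(4,3)·0.857^3·0.143^1 = 0.360030
C(4,4)·0.857^4·0.143^0 = 0.539415
Sum = 0.9896

0.9896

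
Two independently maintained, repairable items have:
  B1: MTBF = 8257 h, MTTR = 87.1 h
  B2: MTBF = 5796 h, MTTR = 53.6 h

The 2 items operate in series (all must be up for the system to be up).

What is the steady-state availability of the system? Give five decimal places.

0.98049

A(B1) = MTBF/(MTBF+MTTR) = 8257/(8257+87.1) = 0.989561
A(B2) = MTBF/(MTBF+MTTR) = 5796/(5796+53.6) = 0.990837
Series availability: 0.989561 × 0.990837 = 0.98049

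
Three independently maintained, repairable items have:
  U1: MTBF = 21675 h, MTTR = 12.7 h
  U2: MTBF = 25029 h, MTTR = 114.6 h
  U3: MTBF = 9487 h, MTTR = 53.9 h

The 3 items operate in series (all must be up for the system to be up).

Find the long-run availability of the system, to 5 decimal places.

A(U1) = MTBF/(MTBF+MTTR) = 21675/(21675+12.7) = 0.999414
A(U2) = MTBF/(MTBF+MTTR) = 25029/(25029+114.6) = 0.995442
A(U3) = MTBF/(MTBF+MTTR) = 9487/(9487+53.9) = 0.994351
Series availability: 0.999414 × 0.995442 × 0.994351 = 0.98924

0.98924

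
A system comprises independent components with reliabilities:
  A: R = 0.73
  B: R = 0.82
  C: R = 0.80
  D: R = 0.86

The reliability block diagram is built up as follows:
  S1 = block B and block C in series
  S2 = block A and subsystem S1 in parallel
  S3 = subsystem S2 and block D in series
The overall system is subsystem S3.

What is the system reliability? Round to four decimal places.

0.7801

Series (B and C): 0.820000 × 0.800000 = 0.656000
Parallel (A and [0.656000]): 1 − (1 − 0.730000)(1 − 0.656000) = 0.907120
Series ([0.907120] and D): 0.907120 × 0.860000 = 0.7801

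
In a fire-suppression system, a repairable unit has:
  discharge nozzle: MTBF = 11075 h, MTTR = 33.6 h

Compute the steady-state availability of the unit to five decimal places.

0.99698

A(discharge nozzle) = MTBF/(MTBF+MTTR) = 11075/(11075+33.6) = 0.99698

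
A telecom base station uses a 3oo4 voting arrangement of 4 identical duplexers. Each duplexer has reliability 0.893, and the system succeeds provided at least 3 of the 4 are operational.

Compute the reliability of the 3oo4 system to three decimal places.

0.941

R = Σ_{i=3}^{4} C(4,i) p^i (1−p)^{4−i} with p = 0.893
C(4,3)·0.893^3·0.107^1 = 0.30479
C(4,4)·0.893^4·0.107^0 = 0.63592
Sum = 0.941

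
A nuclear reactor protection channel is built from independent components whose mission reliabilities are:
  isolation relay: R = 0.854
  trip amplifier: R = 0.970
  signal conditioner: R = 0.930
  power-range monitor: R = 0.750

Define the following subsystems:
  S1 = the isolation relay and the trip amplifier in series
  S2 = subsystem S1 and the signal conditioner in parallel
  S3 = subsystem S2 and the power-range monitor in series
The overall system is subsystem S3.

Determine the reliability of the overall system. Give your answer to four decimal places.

0.7410

Series (isolation relay and trip amplifier): 0.854000 × 0.970000 = 0.828380
Parallel ([0.828380] and signal conditioner): 1 − (1 − 0.828380)(1 − 0.930000) = 0.987987
Series ([0.987987] and power-range monitor): 0.987987 × 0.750000 = 0.7410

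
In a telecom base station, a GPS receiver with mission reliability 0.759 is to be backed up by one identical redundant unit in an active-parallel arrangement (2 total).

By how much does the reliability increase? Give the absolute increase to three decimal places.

0.183

R_before = 0.759
R_after = 1 − (1 − 0.759)^2 = 0.942
ΔR = 0.942 − 0.759 = 0.183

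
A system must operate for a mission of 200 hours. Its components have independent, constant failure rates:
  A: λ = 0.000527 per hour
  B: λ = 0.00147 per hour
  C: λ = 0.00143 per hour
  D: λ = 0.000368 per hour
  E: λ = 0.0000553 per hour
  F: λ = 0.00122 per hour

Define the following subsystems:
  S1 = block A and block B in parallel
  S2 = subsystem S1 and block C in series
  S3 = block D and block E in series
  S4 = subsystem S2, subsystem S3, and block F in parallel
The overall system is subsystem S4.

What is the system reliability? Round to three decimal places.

R(A) = exp(−0.000527 × 200) = 0.89996
R(B) = exp(−0.00147 × 200) = 0.74528
R(C) = exp(−0.00143 × 200) = 0.75126
R(D) = exp(−0.000368 × 200) = 0.92904
R(E) = exp(−0.0000553 × 200) = 0.98900
R(F) = exp(−0.00122 × 200) = 0.78349
Parallel (A and B): 1 − (1 − 0.89996)(1 − 0.74528) = 0.97452
Series ([0.97452] and C): 0.97452 × 0.75126 = 0.73212
Series (D and E): 0.92904 × 0.98900 = 0.91882
Parallel ([0.73212], [0.91882], and F): 1 − (1 − 0.73212)(1 − 0.91882)(1 − 0.78349) = 0.995

0.995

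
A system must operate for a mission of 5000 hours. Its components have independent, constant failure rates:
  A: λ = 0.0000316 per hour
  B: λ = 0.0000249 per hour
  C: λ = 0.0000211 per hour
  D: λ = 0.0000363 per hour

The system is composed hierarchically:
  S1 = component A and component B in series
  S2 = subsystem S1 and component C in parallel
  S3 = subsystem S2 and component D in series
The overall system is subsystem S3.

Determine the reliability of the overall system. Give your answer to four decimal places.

R(A) = exp(−0.0000316 × 5000) = 0.853850
R(B) = exp(−0.0000249 × 5000) = 0.882938
R(C) = exp(−0.0000211 × 5000) = 0.899874
R(D) = exp(−0.0000363 × 5000) = 0.834018
Series (A and B): 0.853850 × 0.882938 = 0.753897
Parallel ([0.753897] and C): 1 − (1 − 0.753897)(1 − 0.899874) = 0.975359
Series ([0.975359] and D): 0.975359 × 0.834018 = 0.8135

0.8135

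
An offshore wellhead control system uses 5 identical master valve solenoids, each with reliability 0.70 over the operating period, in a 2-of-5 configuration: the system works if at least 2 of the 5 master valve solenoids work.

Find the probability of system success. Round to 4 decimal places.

0.9692

R = Σ_{i=2}^{5} C(5,i) p^i (1−p)^{5−i} with p = 0.70
C(5,2)·0.70^2·0.30^3 = 0.132300
C(5,3)·0.70^3·0.30^2 = 0.308700
C(5,4)·0.70^4·0.30^1 = 0.360150
C(5,5)·0.70^5·0.30^0 = 0.168070
Sum = 0.9692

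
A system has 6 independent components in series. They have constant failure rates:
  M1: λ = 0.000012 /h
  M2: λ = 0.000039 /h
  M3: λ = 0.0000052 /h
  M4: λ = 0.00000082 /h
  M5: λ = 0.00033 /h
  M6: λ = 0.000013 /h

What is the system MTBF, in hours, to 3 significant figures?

Series of exponential components: λ_sys = Σ λ_i
λ_sys = 0.000012 + 0.000039 + 0.0000052 + 0.00000082 + 0.00033 + 0.000013 = 4.0002e-04 /h
MTBF = 1 / λ_sys = 2500 h

2500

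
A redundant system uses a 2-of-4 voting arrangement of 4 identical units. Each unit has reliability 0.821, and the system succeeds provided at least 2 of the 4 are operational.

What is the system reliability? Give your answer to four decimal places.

0.9801

R = Σ_{i=2}^{4} C(4,i) p^i (1−p)^{4−i} with p = 0.821
C(4,2)·0.821^2·0.179^2 = 0.129582
C(4,3)·0.821^3·0.179^1 = 0.396226
C(4,4)·0.821^4·0.179^0 = 0.454331
Sum = 0.9801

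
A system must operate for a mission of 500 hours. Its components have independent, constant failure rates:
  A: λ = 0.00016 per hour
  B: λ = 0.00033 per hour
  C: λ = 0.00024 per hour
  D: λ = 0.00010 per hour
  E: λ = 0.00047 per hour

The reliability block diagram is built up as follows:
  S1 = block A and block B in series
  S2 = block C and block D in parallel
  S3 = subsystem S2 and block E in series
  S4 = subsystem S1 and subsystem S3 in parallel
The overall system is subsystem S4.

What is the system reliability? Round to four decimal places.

R(A) = exp(−0.00016 × 500) = 0.923116
R(B) = exp(−0.00033 × 500) = 0.847894
R(C) = exp(−0.00024 × 500) = 0.886920
R(D) = exp(−0.00010 × 500) = 0.951229
R(E) = exp(−0.00047 × 500) = 0.790571
Series (A and B): 0.923116 × 0.847894 = 0.782705
Parallel (C and D): 1 − (1 − 0.886920)(1 − 0.951229) = 0.994485
Series ([0.994485] and E): 0.994485 × 0.790571 = 0.786211
Parallel ([0.782705] and [0.786211]): 1 − (1 − 0.782705)(1 − 0.786211) = 0.9535

0.9535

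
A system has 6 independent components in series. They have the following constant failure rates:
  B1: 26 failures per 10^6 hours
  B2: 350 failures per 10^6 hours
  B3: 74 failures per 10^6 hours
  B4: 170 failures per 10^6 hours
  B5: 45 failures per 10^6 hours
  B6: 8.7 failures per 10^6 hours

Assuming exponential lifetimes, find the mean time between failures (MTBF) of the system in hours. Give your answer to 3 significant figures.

Series of exponential components: λ_sys = Σ λ_i
λ_sys = 0.000026 + 0.00035 + 0.000074 + 0.00017 + 0.000045 + 0.0000087 = 6.7370e-04 /h
MTBF = 1 / λ_sys = 1480 h

1480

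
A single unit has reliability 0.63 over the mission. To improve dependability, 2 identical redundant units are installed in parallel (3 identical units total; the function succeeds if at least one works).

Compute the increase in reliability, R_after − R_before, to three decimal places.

0.319

R_before = 0.63
R_after = 1 − (1 − 0.63)^3 = 0.949
ΔR = 0.949 − 0.63 = 0.319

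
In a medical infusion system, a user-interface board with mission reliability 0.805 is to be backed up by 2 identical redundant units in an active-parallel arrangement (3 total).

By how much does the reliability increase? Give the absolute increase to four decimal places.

R_before = 0.805
R_after = 1 − (1 − 0.805)^3 = 0.9926
ΔR = 0.9926 − 0.805 = 0.1876

0.1876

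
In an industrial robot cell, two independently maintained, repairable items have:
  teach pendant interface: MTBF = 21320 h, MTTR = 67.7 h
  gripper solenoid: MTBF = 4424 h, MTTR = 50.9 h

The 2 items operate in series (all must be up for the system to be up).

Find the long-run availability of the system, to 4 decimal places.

0.9855

A(teach pendant interface) = MTBF/(MTBF+MTTR) = 21320/(21320+67.7) = 0.996835
A(gripper solenoid) = MTBF/(MTBF+MTTR) = 4424/(4424+50.9) = 0.988625
Series availability: 0.996835 × 0.988625 = 0.9855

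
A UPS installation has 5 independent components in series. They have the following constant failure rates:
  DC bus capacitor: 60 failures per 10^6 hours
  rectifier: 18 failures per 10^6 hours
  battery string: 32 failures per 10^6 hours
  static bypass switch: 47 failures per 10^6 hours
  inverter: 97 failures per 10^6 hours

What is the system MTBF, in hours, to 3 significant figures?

Series of exponential components: λ_sys = Σ λ_i
λ_sys = 0.000060 + 0.000018 + 0.000032 + 0.000047 + 0.000097 = 2.5400e-04 /h
MTBF = 1 / λ_sys = 3940 h

3940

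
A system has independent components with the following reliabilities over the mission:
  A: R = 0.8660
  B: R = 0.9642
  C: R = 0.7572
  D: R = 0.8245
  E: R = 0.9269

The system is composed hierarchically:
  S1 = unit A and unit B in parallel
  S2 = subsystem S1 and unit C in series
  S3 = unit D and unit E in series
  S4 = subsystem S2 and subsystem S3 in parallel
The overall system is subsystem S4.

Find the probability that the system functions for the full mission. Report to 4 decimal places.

Parallel (A and B): 1 − (1 − 0.866000)(1 − 0.964200) = 0.995203
Series ([0.995203] and C): 0.995203 × 0.757200 = 0.753568
Series (D and E): 0.824500 × 0.926900 = 0.764229
Parallel ([0.753568] and [0.764229]): 1 − (1 − 0.753568)(1 − 0.764229) = 0.9419

0.9419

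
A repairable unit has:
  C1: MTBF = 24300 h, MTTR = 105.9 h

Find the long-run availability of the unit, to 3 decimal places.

0.996

A(C1) = MTBF/(MTBF+MTTR) = 24300/(24300+105.9) = 0.996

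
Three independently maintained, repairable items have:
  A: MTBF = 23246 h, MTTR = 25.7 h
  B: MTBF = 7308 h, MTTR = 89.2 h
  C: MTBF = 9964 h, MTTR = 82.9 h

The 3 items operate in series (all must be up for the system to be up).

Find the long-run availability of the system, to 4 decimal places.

A(A) = MTBF/(MTBF+MTTR) = 23246/(23246+25.7) = 0.998896
A(B) = MTBF/(MTBF+MTTR) = 7308/(7308+89.2) = 0.987941
A(C) = MTBF/(MTBF+MTTR) = 9964/(9964+82.9) = 0.991749
Series availability: 0.998896 × 0.987941 × 0.991749 = 0.9787

0.9787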